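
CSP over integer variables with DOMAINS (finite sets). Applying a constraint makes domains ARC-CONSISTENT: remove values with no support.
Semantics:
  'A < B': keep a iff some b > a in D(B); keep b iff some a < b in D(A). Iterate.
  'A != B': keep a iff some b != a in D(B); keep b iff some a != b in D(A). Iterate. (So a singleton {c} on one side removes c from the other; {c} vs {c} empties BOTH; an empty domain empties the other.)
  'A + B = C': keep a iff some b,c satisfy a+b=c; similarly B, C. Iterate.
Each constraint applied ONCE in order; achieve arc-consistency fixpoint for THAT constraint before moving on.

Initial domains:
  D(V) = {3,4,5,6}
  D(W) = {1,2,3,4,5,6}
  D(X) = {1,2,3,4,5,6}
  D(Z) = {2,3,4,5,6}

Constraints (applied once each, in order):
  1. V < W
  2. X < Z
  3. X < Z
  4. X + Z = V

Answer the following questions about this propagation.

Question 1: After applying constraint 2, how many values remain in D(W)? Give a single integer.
Constraint 1 (V < W) on D(V)={3,4,5,6} D(W)={1,2,3,4,5,6}: V {3,4,5,6}->{3,4,5}; W {1,2,3,4,5,6}->{4,5,6}
Constraint 2 (X < Z) on D(X)={1,2,3,4,5,6} D(Z)={2,3,4,5,6}: X {1,2,3,4,5,6}->{1,2,3,4,5}
So after constraint 2: D(W)={4,5,6}, size = 3

Answer: 3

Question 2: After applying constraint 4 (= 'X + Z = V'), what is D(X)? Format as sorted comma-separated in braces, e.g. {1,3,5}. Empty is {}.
Constraint 1 (V < W) on D(V)={3,4,5,6} D(W)={1,2,3,4,5,6}: V {3,4,5,6}->{3,4,5}; W {1,2,3,4,5,6}->{4,5,6}
Constraint 2 (X < Z) on D(X)={1,2,3,4,5,6} D(Z)={2,3,4,5,6}: X {1,2,3,4,5,6}->{1,2,3,4,5}
Constraint 3 (X < Z) on D(X)={1,2,3,4,5} D(Z)={2,3,4,5,6}: no change
Constraint 4 (X + Z = V) on D(X)={1,2,3,4,5} D(Z)={2,3,4,5,6} D(V)={3,4,5}: X {1,2,3,4,5}->{1,2,3}; Z {2,3,4,5,6}->{2,3,4}
So after constraint 4: D(X) = {1,2,3}

Answer: {1,2,3}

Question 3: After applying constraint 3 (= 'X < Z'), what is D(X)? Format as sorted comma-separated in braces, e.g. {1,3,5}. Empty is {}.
Constraint 1 (V < W) on D(V)={3,4,5,6} D(W)={1,2,3,4,5,6}: V {3,4,5,6}->{3,4,5}; W {1,2,3,4,5,6}->{4,5,6}
Constraint 2 (X < Z) on D(X)={1,2,3,4,5,6} D(Z)={2,3,4,5,6}: X {1,2,3,4,5,6}->{1,2,3,4,5}
Constraint 3 (X < Z) on D(X)={1,2,3,4,5} D(Z)={2,3,4,5,6}: no change
So after constraint 3: D(X) = {1,2,3,4,5}

Answer: {1,2,3,4,5}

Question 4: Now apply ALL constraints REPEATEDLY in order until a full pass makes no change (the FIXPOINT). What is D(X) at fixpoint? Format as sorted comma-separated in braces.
pass 0 (initial): D(X)={1,2,3,4,5,6}
pass 1: V {3,4,5,6}->{3,4,5}; W {1,2,3,4,5,6}->{4,5,6}; X {1,2,3,4,5,6}->{1,2,3}; Z {2,3,4,5,6}->{2,3,4}
pass 2: no change
Fixpoint after 2 passes: D(X) = {1,2,3}

Answer: {1,2,3}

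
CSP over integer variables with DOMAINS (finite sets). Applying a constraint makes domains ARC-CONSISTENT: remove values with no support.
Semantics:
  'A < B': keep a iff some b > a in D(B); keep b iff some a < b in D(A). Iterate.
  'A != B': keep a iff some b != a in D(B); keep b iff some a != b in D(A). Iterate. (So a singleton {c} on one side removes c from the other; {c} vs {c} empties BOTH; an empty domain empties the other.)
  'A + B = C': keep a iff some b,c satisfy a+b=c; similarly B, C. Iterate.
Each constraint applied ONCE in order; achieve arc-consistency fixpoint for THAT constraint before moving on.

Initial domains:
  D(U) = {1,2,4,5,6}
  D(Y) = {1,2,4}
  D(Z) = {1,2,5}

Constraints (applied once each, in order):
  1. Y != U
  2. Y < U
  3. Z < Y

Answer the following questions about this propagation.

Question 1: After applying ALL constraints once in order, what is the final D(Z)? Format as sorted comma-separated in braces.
Constraint 1 (Y != U) on D(Y)={1,2,4} D(U)={1,2,4,5,6}: no change
Constraint 2 (Y < U) on D(Y)={1,2,4} D(U)={1,2,4,5,6}: U {1,2,4,5,6}->{2,4,5,6}
Constraint 3 (Z < Y) on D(Z)={1,2,5} D(Y)={1,2,4}: Z {1,2,5}->{1,2}; Y {1,2,4}->{2,4}
So after all 3 constraints: D(Z) = {1,2}

Answer: {1,2}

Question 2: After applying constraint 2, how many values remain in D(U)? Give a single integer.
Constraint 1 (Y != U) on D(Y)={1,2,4} D(U)={1,2,4,5,6}: no change
Constraint 2 (Y < U) on D(Y)={1,2,4} D(U)={1,2,4,5,6}: U {1,2,4,5,6}->{2,4,5,6}
So after constraint 2: D(U)={2,4,5,6}, size = 4

Answer: 4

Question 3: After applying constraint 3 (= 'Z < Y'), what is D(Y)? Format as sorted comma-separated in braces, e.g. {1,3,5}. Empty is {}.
Constraint 1 (Y != U) on D(Y)={1,2,4} D(U)={1,2,4,5,6}: no change
Constraint 2 (Y < U) on D(Y)={1,2,4} D(U)={1,2,4,5,6}: U {1,2,4,5,6}->{2,4,5,6}
Constraint 3 (Z < Y) on D(Z)={1,2,5} D(Y)={1,2,4}: Z {1,2,5}->{1,2}; Y {1,2,4}->{2,4}
So after constraint 3: D(Y) = {2,4}

Answer: {2,4}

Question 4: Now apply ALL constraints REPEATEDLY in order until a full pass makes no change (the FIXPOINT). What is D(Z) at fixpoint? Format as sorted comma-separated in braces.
Answer: {1,2}

Derivation:
pass 0 (initial): D(Z)={1,2,5}
pass 1: U {1,2,4,5,6}->{2,4,5,6}; Y {1,2,4}->{2,4}; Z {1,2,5}->{1,2}
pass 2: U {2,4,5,6}->{4,5,6}
pass 3: no change
Fixpoint after 3 passes: D(Z) = {1,2}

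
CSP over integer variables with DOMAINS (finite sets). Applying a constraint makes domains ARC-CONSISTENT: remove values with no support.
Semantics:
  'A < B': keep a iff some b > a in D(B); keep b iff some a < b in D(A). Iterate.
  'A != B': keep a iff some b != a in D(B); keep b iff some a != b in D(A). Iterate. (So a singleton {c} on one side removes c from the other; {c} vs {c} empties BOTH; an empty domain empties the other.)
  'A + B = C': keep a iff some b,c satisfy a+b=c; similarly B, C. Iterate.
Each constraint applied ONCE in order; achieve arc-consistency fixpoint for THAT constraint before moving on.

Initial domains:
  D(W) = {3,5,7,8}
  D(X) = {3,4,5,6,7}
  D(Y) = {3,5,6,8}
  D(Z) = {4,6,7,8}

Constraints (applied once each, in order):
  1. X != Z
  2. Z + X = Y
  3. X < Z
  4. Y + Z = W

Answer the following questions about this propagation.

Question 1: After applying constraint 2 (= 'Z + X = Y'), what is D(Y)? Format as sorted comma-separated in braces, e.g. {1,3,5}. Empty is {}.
Answer: {8}

Derivation:
Constraint 1 (X != Z) on D(X)={3,4,5,6,7} D(Z)={4,6,7,8}: no change
Constraint 2 (Z + X = Y) on D(Z)={4,6,7,8} D(X)={3,4,5,6,7} D(Y)={3,5,6,8}: Z {4,6,7,8}->{4}; X {3,4,5,6,7}->{4}; Y {3,5,6,8}->{8}
So after constraint 2: D(Y) = {8}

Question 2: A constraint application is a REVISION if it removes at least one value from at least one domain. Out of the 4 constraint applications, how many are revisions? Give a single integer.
Answer: 3

Derivation:
Constraint 1 (X != Z) on D(X)={3,4,5,6,7} D(Z)={4,6,7,8}: no change => not a revision
Constraint 2 (Z + X = Y) on D(Z)={4,6,7,8} D(X)={3,4,5,6,7} D(Y)={3,5,6,8}: Z {4,6,7,8}->{4}; X {3,4,5,6,7}->{4}; Y {3,5,6,8}->{8} => REVISION
Constraint 3 (X < Z) on D(X)={4} D(Z)={4}: X {4}->{}; Z {4}->{} => REVISION
Constraint 4 (Y + Z = W) on D(Y)={8} D(Z)={} D(W)={3,5,7,8}: Y {8}->{}; W {3,5,7,8}->{} => REVISION
Total revisions = 3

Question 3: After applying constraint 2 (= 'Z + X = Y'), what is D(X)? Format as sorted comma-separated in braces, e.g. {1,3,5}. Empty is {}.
Constraint 1 (X != Z) on D(X)={3,4,5,6,7} D(Z)={4,6,7,8}: no change
Constraint 2 (Z + X = Y) on D(Z)={4,6,7,8} D(X)={3,4,5,6,7} D(Y)={3,5,6,8}: Z {4,6,7,8}->{4}; X {3,4,5,6,7}->{4}; Y {3,5,6,8}->{8}
So after constraint 2: D(X) = {4}

Answer: {4}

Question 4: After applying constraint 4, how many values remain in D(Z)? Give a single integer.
Answer: 0

Derivation:
Constraint 1 (X != Z) on D(X)={3,4,5,6,7} D(Z)={4,6,7,8}: no change
Constraint 2 (Z + X = Y) on D(Z)={4,6,7,8} D(X)={3,4,5,6,7} D(Y)={3,5,6,8}: Z {4,6,7,8}->{4}; X {3,4,5,6,7}->{4}; Y {3,5,6,8}->{8}
Constraint 3 (X < Z) on D(X)={4} D(Z)={4}: X {4}->{}; Z {4}->{}
Constraint 4 (Y + Z = W) on D(Y)={8} D(Z)={} D(W)={3,5,7,8}: Y {8}->{}; W {3,5,7,8}->{}
So after constraint 4: D(Z)={}, size = 0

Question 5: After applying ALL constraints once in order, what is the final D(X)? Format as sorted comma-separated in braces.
Answer: {}

Derivation:
Constraint 1 (X != Z) on D(X)={3,4,5,6,7} D(Z)={4,6,7,8}: no change
Constraint 2 (Z + X = Y) on D(Z)={4,6,7,8} D(X)={3,4,5,6,7} D(Y)={3,5,6,8}: Z {4,6,7,8}->{4}; X {3,4,5,6,7}->{4}; Y {3,5,6,8}->{8}
Constraint 3 (X < Z) on D(X)={4} D(Z)={4}: X {4}->{}; Z {4}->{}
Constraint 4 (Y + Z = W) on D(Y)={8} D(Z)={} D(W)={3,5,7,8}: Y {8}->{}; W {3,5,7,8}->{}
So after all 4 constraints: D(X) = {}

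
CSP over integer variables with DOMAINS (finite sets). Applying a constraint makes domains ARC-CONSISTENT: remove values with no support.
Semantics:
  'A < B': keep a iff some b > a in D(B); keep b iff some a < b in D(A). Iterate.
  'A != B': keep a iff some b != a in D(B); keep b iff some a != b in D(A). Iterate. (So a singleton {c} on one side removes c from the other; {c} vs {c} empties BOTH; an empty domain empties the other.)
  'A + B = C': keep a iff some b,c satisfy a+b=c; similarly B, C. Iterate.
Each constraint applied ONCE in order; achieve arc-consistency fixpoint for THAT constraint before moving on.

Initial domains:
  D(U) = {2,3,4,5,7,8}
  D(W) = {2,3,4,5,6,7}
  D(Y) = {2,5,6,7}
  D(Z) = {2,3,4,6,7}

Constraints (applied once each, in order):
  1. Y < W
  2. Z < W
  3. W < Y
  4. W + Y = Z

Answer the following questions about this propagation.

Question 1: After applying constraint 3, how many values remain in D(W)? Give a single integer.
Answer: 3

Derivation:
Constraint 1 (Y < W) on D(Y)={2,5,6,7} D(W)={2,3,4,5,6,7}: Y {2,5,6,7}->{2,5,6}; W {2,3,4,5,6,7}->{3,4,5,6,7}
Constraint 2 (Z < W) on D(Z)={2,3,4,6,7} D(W)={3,4,5,6,7}: Z {2,3,4,6,7}->{2,3,4,6}
Constraint 3 (W < Y) on D(W)={3,4,5,6,7} D(Y)={2,5,6}: W {3,4,5,6,7}->{3,4,5}; Y {2,5,6}->{5,6}
So after constraint 3: D(W)={3,4,5}, size = 3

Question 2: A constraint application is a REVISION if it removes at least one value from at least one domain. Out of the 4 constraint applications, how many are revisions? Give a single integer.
Answer: 4

Derivation:
Constraint 1 (Y < W) on D(Y)={2,5,6,7} D(W)={2,3,4,5,6,7}: Y {2,5,6,7}->{2,5,6}; W {2,3,4,5,6,7}->{3,4,5,6,7} => REVISION
Constraint 2 (Z < W) on D(Z)={2,3,4,6,7} D(W)={3,4,5,6,7}: Z {2,3,4,6,7}->{2,3,4,6} => REVISION
Constraint 3 (W < Y) on D(W)={3,4,5,6,7} D(Y)={2,5,6}: W {3,4,5,6,7}->{3,4,5}; Y {2,5,6}->{5,6} => REVISION
Constraint 4 (W + Y = Z) on D(W)={3,4,5} D(Y)={5,6} D(Z)={2,3,4,6}: W {3,4,5}->{}; Y {5,6}->{}; Z {2,3,4,6}->{} => REVISION
Total revisions = 4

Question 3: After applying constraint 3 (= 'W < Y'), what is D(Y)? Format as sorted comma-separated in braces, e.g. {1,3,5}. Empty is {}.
Answer: {5,6}

Derivation:
Constraint 1 (Y < W) on D(Y)={2,5,6,7} D(W)={2,3,4,5,6,7}: Y {2,5,6,7}->{2,5,6}; W {2,3,4,5,6,7}->{3,4,5,6,7}
Constraint 2 (Z < W) on D(Z)={2,3,4,6,7} D(W)={3,4,5,6,7}: Z {2,3,4,6,7}->{2,3,4,6}
Constraint 3 (W < Y) on D(W)={3,4,5,6,7} D(Y)={2,5,6}: W {3,4,5,6,7}->{3,4,5}; Y {2,5,6}->{5,6}
So after constraint 3: D(Y) = {5,6}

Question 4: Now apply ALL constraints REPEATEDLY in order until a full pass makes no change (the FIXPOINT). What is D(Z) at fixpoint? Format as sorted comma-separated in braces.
Answer: {}

Derivation:
pass 0 (initial): D(Z)={2,3,4,6,7}
pass 1: W {2,3,4,5,6,7}->{}; Y {2,5,6,7}->{}; Z {2,3,4,6,7}->{}
pass 2: no change
Fixpoint after 2 passes: D(Z) = {}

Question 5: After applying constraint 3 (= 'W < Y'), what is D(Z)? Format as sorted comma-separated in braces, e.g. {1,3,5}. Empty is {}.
Answer: {2,3,4,6}

Derivation:
Constraint 1 (Y < W) on D(Y)={2,5,6,7} D(W)={2,3,4,5,6,7}: Y {2,5,6,7}->{2,5,6}; W {2,3,4,5,6,7}->{3,4,5,6,7}
Constraint 2 (Z < W) on D(Z)={2,3,4,6,7} D(W)={3,4,5,6,7}: Z {2,3,4,6,7}->{2,3,4,6}
Constraint 3 (W < Y) on D(W)={3,4,5,6,7} D(Y)={2,5,6}: W {3,4,5,6,7}->{3,4,5}; Y {2,5,6}->{5,6}
So after constraint 3: D(Z) = {2,3,4,6}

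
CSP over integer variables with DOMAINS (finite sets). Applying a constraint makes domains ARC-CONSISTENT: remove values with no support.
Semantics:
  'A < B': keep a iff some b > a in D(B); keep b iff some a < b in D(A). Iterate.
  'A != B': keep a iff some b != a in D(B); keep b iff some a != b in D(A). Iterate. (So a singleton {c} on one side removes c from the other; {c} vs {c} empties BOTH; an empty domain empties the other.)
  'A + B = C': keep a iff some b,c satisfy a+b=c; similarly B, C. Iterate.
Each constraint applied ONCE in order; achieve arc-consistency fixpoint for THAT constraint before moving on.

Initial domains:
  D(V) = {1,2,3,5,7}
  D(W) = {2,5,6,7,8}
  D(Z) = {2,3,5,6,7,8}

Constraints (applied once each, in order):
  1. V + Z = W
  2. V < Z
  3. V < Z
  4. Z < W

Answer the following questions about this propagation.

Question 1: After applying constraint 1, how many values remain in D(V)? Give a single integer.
Constraint 1 (V + Z = W) on D(V)={1,2,3,5,7} D(Z)={2,3,5,6,7,8} D(W)={2,5,6,7,8}: V {1,2,3,5,7}->{1,2,3,5}; Z {2,3,5,6,7,8}->{2,3,5,6,7}; W {2,5,6,7,8}->{5,6,7,8}
So after constraint 1: D(V)={1,2,3,5}, size = 4

Answer: 4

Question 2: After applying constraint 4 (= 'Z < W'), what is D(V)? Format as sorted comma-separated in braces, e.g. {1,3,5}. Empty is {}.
Answer: {1,2,3,5}

Derivation:
Constraint 1 (V + Z = W) on D(V)={1,2,3,5,7} D(Z)={2,3,5,6,7,8} D(W)={2,5,6,7,8}: V {1,2,3,5,7}->{1,2,3,5}; Z {2,3,5,6,7,8}->{2,3,5,6,7}; W {2,5,6,7,8}->{5,6,7,8}
Constraint 2 (V < Z) on D(V)={1,2,3,5} D(Z)={2,3,5,6,7}: no change
Constraint 3 (V < Z) on D(V)={1,2,3,5} D(Z)={2,3,5,6,7}: no change
Constraint 4 (Z < W) on D(Z)={2,3,5,6,7} D(W)={5,6,7,8}: no change
So after constraint 4: D(V) = {1,2,3,5}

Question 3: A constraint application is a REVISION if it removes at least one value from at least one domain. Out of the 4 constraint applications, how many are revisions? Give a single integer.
Constraint 1 (V + Z = W) on D(V)={1,2,3,5,7} D(Z)={2,3,5,6,7,8} D(W)={2,5,6,7,8}: V {1,2,3,5,7}->{1,2,3,5}; Z {2,3,5,6,7,8}->{2,3,5,6,7}; W {2,5,6,7,8}->{5,6,7,8} => REVISION
Constraint 2 (V < Z) on D(V)={1,2,3,5} D(Z)={2,3,5,6,7}: no change => not a revision
Constraint 3 (V < Z) on D(V)={1,2,3,5} D(Z)={2,3,5,6,7}: no change => not a revision
Constraint 4 (Z < W) on D(Z)={2,3,5,6,7} D(W)={5,6,7,8}: no change => not a revision
Total revisions = 1

Answer: 1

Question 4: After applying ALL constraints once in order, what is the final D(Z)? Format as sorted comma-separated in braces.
Answer: {2,3,5,6,7}

Derivation:
Constraint 1 (V + Z = W) on D(V)={1,2,3,5,7} D(Z)={2,3,5,6,7,8} D(W)={2,5,6,7,8}: V {1,2,3,5,7}->{1,2,3,5}; Z {2,3,5,6,7,8}->{2,3,5,6,7}; W {2,5,6,7,8}->{5,6,7,8}
Constraint 2 (V < Z) on D(V)={1,2,3,5} D(Z)={2,3,5,6,7}: no change
Constraint 3 (V < Z) on D(V)={1,2,3,5} D(Z)={2,3,5,6,7}: no change
Constraint 4 (Z < W) on D(Z)={2,3,5,6,7} D(W)={5,6,7,8}: no change
So after all 4 constraints: D(Z) = {2,3,5,6,7}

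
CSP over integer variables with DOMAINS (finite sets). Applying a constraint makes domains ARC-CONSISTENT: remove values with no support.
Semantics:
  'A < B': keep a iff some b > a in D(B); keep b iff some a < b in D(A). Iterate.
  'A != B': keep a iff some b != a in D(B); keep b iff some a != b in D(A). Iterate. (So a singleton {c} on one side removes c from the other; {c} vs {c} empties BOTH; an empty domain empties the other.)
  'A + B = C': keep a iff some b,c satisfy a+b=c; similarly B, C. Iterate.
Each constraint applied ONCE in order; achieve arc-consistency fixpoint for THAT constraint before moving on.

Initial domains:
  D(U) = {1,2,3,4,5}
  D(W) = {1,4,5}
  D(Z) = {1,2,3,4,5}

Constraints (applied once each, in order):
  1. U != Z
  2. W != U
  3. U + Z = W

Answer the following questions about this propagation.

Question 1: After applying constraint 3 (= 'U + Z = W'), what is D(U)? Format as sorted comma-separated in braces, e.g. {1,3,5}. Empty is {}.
Answer: {1,2,3,4}

Derivation:
Constraint 1 (U != Z) on D(U)={1,2,3,4,5} D(Z)={1,2,3,4,5}: no change
Constraint 2 (W != U) on D(W)={1,4,5} D(U)={1,2,3,4,5}: no change
Constraint 3 (U + Z = W) on D(U)={1,2,3,4,5} D(Z)={1,2,3,4,5} D(W)={1,4,5}: U {1,2,3,4,5}->{1,2,3,4}; Z {1,2,3,4,5}->{1,2,3,4}; W {1,4,5}->{4,5}
So after constraint 3: D(U) = {1,2,3,4}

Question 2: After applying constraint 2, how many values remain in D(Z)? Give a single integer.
Constraint 1 (U != Z) on D(U)={1,2,3,4,5} D(Z)={1,2,3,4,5}: no change
Constraint 2 (W != U) on D(W)={1,4,5} D(U)={1,2,3,4,5}: no change
So after constraint 2: D(Z)={1,2,3,4,5}, size = 5

Answer: 5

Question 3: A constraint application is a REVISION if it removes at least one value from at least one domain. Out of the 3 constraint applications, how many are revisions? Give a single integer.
Constraint 1 (U != Z) on D(U)={1,2,3,4,5} D(Z)={1,2,3,4,5}: no change => not a revision
Constraint 2 (W != U) on D(W)={1,4,5} D(U)={1,2,3,4,5}: no change => not a revision
Constraint 3 (U + Z = W) on D(U)={1,2,3,4,5} D(Z)={1,2,3,4,5} D(W)={1,4,5}: U {1,2,3,4,5}->{1,2,3,4}; Z {1,2,3,4,5}->{1,2,3,4}; W {1,4,5}->{4,5} => REVISION
Total revisions = 1

Answer: 1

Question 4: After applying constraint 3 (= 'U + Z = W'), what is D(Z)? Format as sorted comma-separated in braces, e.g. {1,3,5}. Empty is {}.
Constraint 1 (U != Z) on D(U)={1,2,3,4,5} D(Z)={1,2,3,4,5}: no change
Constraint 2 (W != U) on D(W)={1,4,5} D(U)={1,2,3,4,5}: no change
Constraint 3 (U + Z = W) on D(U)={1,2,3,4,5} D(Z)={1,2,3,4,5} D(W)={1,4,5}: U {1,2,3,4,5}->{1,2,3,4}; Z {1,2,3,4,5}->{1,2,3,4}; W {1,4,5}->{4,5}
So after constraint 3: D(Z) = {1,2,3,4}

Answer: {1,2,3,4}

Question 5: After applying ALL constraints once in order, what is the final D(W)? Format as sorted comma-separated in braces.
Constraint 1 (U != Z) on D(U)={1,2,3,4,5} D(Z)={1,2,3,4,5}: no change
Constraint 2 (W != U) on D(W)={1,4,5} D(U)={1,2,3,4,5}: no change
Constraint 3 (U + Z = W) on D(U)={1,2,3,4,5} D(Z)={1,2,3,4,5} D(W)={1,4,5}: U {1,2,3,4,5}->{1,2,3,4}; Z {1,2,3,4,5}->{1,2,3,4}; W {1,4,5}->{4,5}
So after all 3 constraints: D(W) = {4,5}

Answer: {4,5}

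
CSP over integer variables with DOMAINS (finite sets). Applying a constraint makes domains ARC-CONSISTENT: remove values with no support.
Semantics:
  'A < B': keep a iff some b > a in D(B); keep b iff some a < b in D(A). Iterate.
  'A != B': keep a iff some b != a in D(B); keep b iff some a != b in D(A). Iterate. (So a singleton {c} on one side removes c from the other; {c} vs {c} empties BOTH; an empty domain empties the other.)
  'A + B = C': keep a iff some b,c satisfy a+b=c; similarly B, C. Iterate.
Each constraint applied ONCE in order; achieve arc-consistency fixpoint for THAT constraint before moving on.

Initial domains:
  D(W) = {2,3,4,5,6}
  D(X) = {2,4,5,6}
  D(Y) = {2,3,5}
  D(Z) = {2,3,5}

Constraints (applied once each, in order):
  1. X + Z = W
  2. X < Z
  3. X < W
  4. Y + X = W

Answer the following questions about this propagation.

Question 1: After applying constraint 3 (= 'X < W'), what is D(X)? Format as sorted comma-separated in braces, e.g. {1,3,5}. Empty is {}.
Answer: {2}

Derivation:
Constraint 1 (X + Z = W) on D(X)={2,4,5,6} D(Z)={2,3,5} D(W)={2,3,4,5,6}: X {2,4,5,6}->{2,4}; Z {2,3,5}->{2,3}; W {2,3,4,5,6}->{4,5,6}
Constraint 2 (X < Z) on D(X)={2,4} D(Z)={2,3}: X {2,4}->{2}; Z {2,3}->{3}
Constraint 3 (X < W) on D(X)={2} D(W)={4,5,6}: no change
So after constraint 3: D(X) = {2}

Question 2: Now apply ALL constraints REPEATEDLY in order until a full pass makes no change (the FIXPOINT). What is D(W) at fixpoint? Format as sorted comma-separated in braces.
pass 0 (initial): D(W)={2,3,4,5,6}
pass 1: W {2,3,4,5,6}->{4,5}; X {2,4,5,6}->{2}; Y {2,3,5}->{2,3}; Z {2,3,5}->{3}
pass 2: W {4,5}->{5}; Y {2,3}->{3}
pass 3: no change
Fixpoint after 3 passes: D(W) = {5}

Answer: {5}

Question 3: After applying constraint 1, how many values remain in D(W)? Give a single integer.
Constraint 1 (X + Z = W) on D(X)={2,4,5,6} D(Z)={2,3,5} D(W)={2,3,4,5,6}: X {2,4,5,6}->{2,4}; Z {2,3,5}->{2,3}; W {2,3,4,5,6}->{4,5,6}
So after constraint 1: D(W)={4,5,6}, size = 3

Answer: 3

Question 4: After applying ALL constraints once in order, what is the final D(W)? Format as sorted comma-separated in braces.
Answer: {4,5}

Derivation:
Constraint 1 (X + Z = W) on D(X)={2,4,5,6} D(Z)={2,3,5} D(W)={2,3,4,5,6}: X {2,4,5,6}->{2,4}; Z {2,3,5}->{2,3}; W {2,3,4,5,6}->{4,5,6}
Constraint 2 (X < Z) on D(X)={2,4} D(Z)={2,3}: X {2,4}->{2}; Z {2,3}->{3}
Constraint 3 (X < W) on D(X)={2} D(W)={4,5,6}: no change
Constraint 4 (Y + X = W) on D(Y)={2,3,5} D(X)={2} D(W)={4,5,6}: Y {2,3,5}->{2,3}; W {4,5,6}->{4,5}
So after all 4 constraints: D(W) = {4,5}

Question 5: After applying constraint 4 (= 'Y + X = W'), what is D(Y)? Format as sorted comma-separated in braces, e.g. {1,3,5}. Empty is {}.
Answer: {2,3}

Derivation:
Constraint 1 (X + Z = W) on D(X)={2,4,5,6} D(Z)={2,3,5} D(W)={2,3,4,5,6}: X {2,4,5,6}->{2,4}; Z {2,3,5}->{2,3}; W {2,3,4,5,6}->{4,5,6}
Constraint 2 (X < Z) on D(X)={2,4} D(Z)={2,3}: X {2,4}->{2}; Z {2,3}->{3}
Constraint 3 (X < W) on D(X)={2} D(W)={4,5,6}: no change
Constraint 4 (Y + X = W) on D(Y)={2,3,5} D(X)={2} D(W)={4,5,6}: Y {2,3,5}->{2,3}; W {4,5,6}->{4,5}
So after constraint 4: D(Y) = {2,3}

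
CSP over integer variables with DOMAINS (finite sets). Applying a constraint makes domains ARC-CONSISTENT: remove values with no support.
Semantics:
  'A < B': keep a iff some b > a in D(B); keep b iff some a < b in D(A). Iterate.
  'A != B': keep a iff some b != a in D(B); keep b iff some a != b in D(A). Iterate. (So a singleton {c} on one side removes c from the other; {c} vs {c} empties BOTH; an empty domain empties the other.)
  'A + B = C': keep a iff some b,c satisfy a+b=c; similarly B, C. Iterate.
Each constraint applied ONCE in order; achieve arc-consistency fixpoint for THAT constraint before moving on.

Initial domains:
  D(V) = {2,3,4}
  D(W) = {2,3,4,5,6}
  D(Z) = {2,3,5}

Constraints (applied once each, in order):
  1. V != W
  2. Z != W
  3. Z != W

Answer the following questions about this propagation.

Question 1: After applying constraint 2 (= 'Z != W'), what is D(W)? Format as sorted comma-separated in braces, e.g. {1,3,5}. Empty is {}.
Constraint 1 (V != W) on D(V)={2,3,4} D(W)={2,3,4,5,6}: no change
Constraint 2 (Z != W) on D(Z)={2,3,5} D(W)={2,3,4,5,6}: no change
So after constraint 2: D(W) = {2,3,4,5,6}

Answer: {2,3,4,5,6}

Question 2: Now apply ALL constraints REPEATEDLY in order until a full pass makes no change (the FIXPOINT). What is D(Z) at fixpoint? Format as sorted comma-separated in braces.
pass 0 (initial): D(Z)={2,3,5}
pass 1: no change
Fixpoint after 1 passes: D(Z) = {2,3,5}

Answer: {2,3,5}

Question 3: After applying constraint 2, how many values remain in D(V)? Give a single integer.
Answer: 3

Derivation:
Constraint 1 (V != W) on D(V)={2,3,4} D(W)={2,3,4,5,6}: no change
Constraint 2 (Z != W) on D(Z)={2,3,5} D(W)={2,3,4,5,6}: no change
So after constraint 2: D(V)={2,3,4}, size = 3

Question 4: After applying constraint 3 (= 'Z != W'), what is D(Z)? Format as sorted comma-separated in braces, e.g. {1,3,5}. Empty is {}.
Answer: {2,3,5}

Derivation:
Constraint 1 (V != W) on D(V)={2,3,4} D(W)={2,3,4,5,6}: no change
Constraint 2 (Z != W) on D(Z)={2,3,5} D(W)={2,3,4,5,6}: no change
Constraint 3 (Z != W) on D(Z)={2,3,5} D(W)={2,3,4,5,6}: no change
So after constraint 3: D(Z) = {2,3,5}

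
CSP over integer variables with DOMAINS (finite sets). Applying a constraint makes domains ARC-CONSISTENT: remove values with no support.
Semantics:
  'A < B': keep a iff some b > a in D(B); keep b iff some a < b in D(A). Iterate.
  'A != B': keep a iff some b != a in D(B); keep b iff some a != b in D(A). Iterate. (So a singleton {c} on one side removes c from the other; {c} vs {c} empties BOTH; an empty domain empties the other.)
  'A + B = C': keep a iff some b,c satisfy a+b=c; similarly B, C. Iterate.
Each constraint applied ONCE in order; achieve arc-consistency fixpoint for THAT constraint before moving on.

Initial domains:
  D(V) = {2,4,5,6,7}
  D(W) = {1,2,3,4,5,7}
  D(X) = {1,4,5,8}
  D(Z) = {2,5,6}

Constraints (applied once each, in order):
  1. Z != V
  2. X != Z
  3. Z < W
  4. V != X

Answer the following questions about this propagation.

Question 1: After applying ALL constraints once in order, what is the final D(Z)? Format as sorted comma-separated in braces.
Answer: {2,5,6}

Derivation:
Constraint 1 (Z != V) on D(Z)={2,5,6} D(V)={2,4,5,6,7}: no change
Constraint 2 (X != Z) on D(X)={1,4,5,8} D(Z)={2,5,6}: no change
Constraint 3 (Z < W) on D(Z)={2,5,6} D(W)={1,2,3,4,5,7}: W {1,2,3,4,5,7}->{3,4,5,7}
Constraint 4 (V != X) on D(V)={2,4,5,6,7} D(X)={1,4,5,8}: no change
So after all 4 constraints: D(Z) = {2,5,6}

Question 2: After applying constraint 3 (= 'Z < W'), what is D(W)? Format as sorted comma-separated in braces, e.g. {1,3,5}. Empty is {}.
Answer: {3,4,5,7}

Derivation:
Constraint 1 (Z != V) on D(Z)={2,5,6} D(V)={2,4,5,6,7}: no change
Constraint 2 (X != Z) on D(X)={1,4,5,8} D(Z)={2,5,6}: no change
Constraint 3 (Z < W) on D(Z)={2,5,6} D(W)={1,2,3,4,5,7}: W {1,2,3,4,5,7}->{3,4,5,7}
So after constraint 3: D(W) = {3,4,5,7}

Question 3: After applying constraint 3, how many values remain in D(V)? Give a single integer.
Constraint 1 (Z != V) on D(Z)={2,5,6} D(V)={2,4,5,6,7}: no change
Constraint 2 (X != Z) on D(X)={1,4,5,8} D(Z)={2,5,6}: no change
Constraint 3 (Z < W) on D(Z)={2,5,6} D(W)={1,2,3,4,5,7}: W {1,2,3,4,5,7}->{3,4,5,7}
So after constraint 3: D(V)={2,4,5,6,7}, size = 5

Answer: 5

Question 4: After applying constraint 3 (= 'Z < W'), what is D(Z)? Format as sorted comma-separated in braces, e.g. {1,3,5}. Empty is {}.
Constraint 1 (Z != V) on D(Z)={2,5,6} D(V)={2,4,5,6,7}: no change
Constraint 2 (X != Z) on D(X)={1,4,5,8} D(Z)={2,5,6}: no change
Constraint 3 (Z < W) on D(Z)={2,5,6} D(W)={1,2,3,4,5,7}: W {1,2,3,4,5,7}->{3,4,5,7}
So after constraint 3: D(Z) = {2,5,6}

Answer: {2,5,6}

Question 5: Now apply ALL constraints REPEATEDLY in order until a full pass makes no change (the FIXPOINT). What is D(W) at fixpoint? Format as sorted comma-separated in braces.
Answer: {3,4,5,7}

Derivation:
pass 0 (initial): D(W)={1,2,3,4,5,7}
pass 1: W {1,2,3,4,5,7}->{3,4,5,7}
pass 2: no change
Fixpoint after 2 passes: D(W) = {3,4,5,7}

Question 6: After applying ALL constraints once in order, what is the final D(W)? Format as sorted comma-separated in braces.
Constraint 1 (Z != V) on D(Z)={2,5,6} D(V)={2,4,5,6,7}: no change
Constraint 2 (X != Z) on D(X)={1,4,5,8} D(Z)={2,5,6}: no change
Constraint 3 (Z < W) on D(Z)={2,5,6} D(W)={1,2,3,4,5,7}: W {1,2,3,4,5,7}->{3,4,5,7}
Constraint 4 (V != X) on D(V)={2,4,5,6,7} D(X)={1,4,5,8}: no change
So after all 4 constraints: D(W) = {3,4,5,7}

Answer: {3,4,5,7}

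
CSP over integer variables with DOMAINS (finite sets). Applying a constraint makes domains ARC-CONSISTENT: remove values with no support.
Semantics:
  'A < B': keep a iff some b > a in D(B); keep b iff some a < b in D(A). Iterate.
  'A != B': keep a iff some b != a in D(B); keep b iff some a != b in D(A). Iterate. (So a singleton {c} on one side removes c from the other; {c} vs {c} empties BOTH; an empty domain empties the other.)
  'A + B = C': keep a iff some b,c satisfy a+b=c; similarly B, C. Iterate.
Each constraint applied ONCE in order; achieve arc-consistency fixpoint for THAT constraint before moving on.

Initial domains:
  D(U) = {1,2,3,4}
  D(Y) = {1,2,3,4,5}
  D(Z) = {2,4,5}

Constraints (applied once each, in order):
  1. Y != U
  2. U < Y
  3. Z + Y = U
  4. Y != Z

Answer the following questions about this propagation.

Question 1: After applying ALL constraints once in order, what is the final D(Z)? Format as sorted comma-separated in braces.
Answer: {}

Derivation:
Constraint 1 (Y != U) on D(Y)={1,2,3,4,5} D(U)={1,2,3,4}: no change
Constraint 2 (U < Y) on D(U)={1,2,3,4} D(Y)={1,2,3,4,5}: Y {1,2,3,4,5}->{2,3,4,5}
Constraint 3 (Z + Y = U) on D(Z)={2,4,5} D(Y)={2,3,4,5} D(U)={1,2,3,4}: Z {2,4,5}->{2}; Y {2,3,4,5}->{2}; U {1,2,3,4}->{4}
Constraint 4 (Y != Z) on D(Y)={2} D(Z)={2}: Y {2}->{}; Z {2}->{}
So after all 4 constraints: D(Z) = {}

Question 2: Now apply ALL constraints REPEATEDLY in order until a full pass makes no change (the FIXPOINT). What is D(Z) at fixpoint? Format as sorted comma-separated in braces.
pass 0 (initial): D(Z)={2,4,5}
pass 1: U {1,2,3,4}->{4}; Y {1,2,3,4,5}->{}; Z {2,4,5}->{}
pass 2: U {4}->{}
pass 3: no change
Fixpoint after 3 passes: D(Z) = {}

Answer: {}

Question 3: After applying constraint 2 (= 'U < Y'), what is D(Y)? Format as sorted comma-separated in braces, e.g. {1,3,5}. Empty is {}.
Answer: {2,3,4,5}

Derivation:
Constraint 1 (Y != U) on D(Y)={1,2,3,4,5} D(U)={1,2,3,4}: no change
Constraint 2 (U < Y) on D(U)={1,2,3,4} D(Y)={1,2,3,4,5}: Y {1,2,3,4,5}->{2,3,4,5}
So after constraint 2: D(Y) = {2,3,4,5}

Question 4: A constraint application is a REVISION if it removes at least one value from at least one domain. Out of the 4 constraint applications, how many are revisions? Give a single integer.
Constraint 1 (Y != U) on D(Y)={1,2,3,4,5} D(U)={1,2,3,4}: no change => not a revision
Constraint 2 (U < Y) on D(U)={1,2,3,4} D(Y)={1,2,3,4,5}: Y {1,2,3,4,5}->{2,3,4,5} => REVISION
Constraint 3 (Z + Y = U) on D(Z)={2,4,5} D(Y)={2,3,4,5} D(U)={1,2,3,4}: Z {2,4,5}->{2}; Y {2,3,4,5}->{2}; U {1,2,3,4}->{4} => REVISION
Constraint 4 (Y != Z) on D(Y)={2} D(Z)={2}: Y {2}->{}; Z {2}->{} => REVISION
Total revisions = 3

Answer: 3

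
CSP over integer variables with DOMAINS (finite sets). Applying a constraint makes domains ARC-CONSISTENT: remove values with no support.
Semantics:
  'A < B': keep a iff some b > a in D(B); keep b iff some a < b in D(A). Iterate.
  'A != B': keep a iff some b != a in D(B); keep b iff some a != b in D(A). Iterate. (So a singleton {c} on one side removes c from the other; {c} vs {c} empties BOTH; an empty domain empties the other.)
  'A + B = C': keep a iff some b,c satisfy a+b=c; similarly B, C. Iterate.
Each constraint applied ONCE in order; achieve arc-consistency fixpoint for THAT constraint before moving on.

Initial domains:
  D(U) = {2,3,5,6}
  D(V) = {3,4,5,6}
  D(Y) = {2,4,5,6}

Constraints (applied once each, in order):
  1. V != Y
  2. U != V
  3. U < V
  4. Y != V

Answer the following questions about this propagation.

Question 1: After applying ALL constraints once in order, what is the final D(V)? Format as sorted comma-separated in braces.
Constraint 1 (V != Y) on D(V)={3,4,5,6} D(Y)={2,4,5,6}: no change
Constraint 2 (U != V) on D(U)={2,3,5,6} D(V)={3,4,5,6}: no change
Constraint 3 (U < V) on D(U)={2,3,5,6} D(V)={3,4,5,6}: U {2,3,5,6}->{2,3,5}
Constraint 4 (Y != V) on D(Y)={2,4,5,6} D(V)={3,4,5,6}: no change
So after all 4 constraints: D(V) = {3,4,5,6}

Answer: {3,4,5,6}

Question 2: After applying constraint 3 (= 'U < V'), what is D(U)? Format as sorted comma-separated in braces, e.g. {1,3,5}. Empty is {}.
Answer: {2,3,5}

Derivation:
Constraint 1 (V != Y) on D(V)={3,4,5,6} D(Y)={2,4,5,6}: no change
Constraint 2 (U != V) on D(U)={2,3,5,6} D(V)={3,4,5,6}: no change
Constraint 3 (U < V) on D(U)={2,3,5,6} D(V)={3,4,5,6}: U {2,3,5,6}->{2,3,5}
So after constraint 3: D(U) = {2,3,5}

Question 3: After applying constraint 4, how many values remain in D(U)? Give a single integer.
Answer: 3

Derivation:
Constraint 1 (V != Y) on D(V)={3,4,5,6} D(Y)={2,4,5,6}: no change
Constraint 2 (U != V) on D(U)={2,3,5,6} D(V)={3,4,5,6}: no change
Constraint 3 (U < V) on D(U)={2,3,5,6} D(V)={3,4,5,6}: U {2,3,5,6}->{2,3,5}
Constraint 4 (Y != V) on D(Y)={2,4,5,6} D(V)={3,4,5,6}: no change
So after constraint 4: D(U)={2,3,5}, size = 3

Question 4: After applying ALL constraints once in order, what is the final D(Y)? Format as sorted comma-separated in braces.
Answer: {2,4,5,6}

Derivation:
Constraint 1 (V != Y) on D(V)={3,4,5,6} D(Y)={2,4,5,6}: no change
Constraint 2 (U != V) on D(U)={2,3,5,6} D(V)={3,4,5,6}: no change
Constraint 3 (U < V) on D(U)={2,3,5,6} D(V)={3,4,5,6}: U {2,3,5,6}->{2,3,5}
Constraint 4 (Y != V) on D(Y)={2,4,5,6} D(V)={3,4,5,6}: no change
So after all 4 constraints: D(Y) = {2,4,5,6}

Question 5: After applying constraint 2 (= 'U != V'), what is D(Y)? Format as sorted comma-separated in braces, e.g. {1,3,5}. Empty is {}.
Constraint 1 (V != Y) on D(V)={3,4,5,6} D(Y)={2,4,5,6}: no change
Constraint 2 (U != V) on D(U)={2,3,5,6} D(V)={3,4,5,6}: no change
So after constraint 2: D(Y) = {2,4,5,6}

Answer: {2,4,5,6}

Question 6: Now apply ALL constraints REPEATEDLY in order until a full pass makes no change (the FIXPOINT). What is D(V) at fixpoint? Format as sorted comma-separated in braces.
pass 0 (initial): D(V)={3,4,5,6}
pass 1: U {2,3,5,6}->{2,3,5}
pass 2: no change
Fixpoint after 2 passes: D(V) = {3,4,5,6}

Answer: {3,4,5,6}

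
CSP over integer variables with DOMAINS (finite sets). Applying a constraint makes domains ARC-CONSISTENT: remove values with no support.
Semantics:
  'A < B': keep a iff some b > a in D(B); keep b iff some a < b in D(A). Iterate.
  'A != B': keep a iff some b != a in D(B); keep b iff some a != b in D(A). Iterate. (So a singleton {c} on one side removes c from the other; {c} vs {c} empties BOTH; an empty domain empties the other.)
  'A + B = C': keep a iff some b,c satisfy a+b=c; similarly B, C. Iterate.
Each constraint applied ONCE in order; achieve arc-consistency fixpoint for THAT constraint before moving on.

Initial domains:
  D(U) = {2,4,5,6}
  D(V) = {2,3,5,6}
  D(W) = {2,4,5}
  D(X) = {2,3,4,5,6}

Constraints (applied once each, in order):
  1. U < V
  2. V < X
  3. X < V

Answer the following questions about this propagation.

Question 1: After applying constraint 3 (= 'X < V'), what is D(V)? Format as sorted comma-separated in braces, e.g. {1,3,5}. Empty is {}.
Constraint 1 (U < V) on D(U)={2,4,5,6} D(V)={2,3,5,6}: U {2,4,5,6}->{2,4,5}; V {2,3,5,6}->{3,5,6}
Constraint 2 (V < X) on D(V)={3,5,6} D(X)={2,3,4,5,6}: V {3,5,6}->{3,5}; X {2,3,4,5,6}->{4,5,6}
Constraint 3 (X < V) on D(X)={4,5,6} D(V)={3,5}: X {4,5,6}->{4}; V {3,5}->{5}
So after constraint 3: D(V) = {5}

Answer: {5}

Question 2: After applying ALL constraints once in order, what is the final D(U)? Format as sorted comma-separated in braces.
Answer: {2,4,5}

Derivation:
Constraint 1 (U < V) on D(U)={2,4,5,6} D(V)={2,3,5,6}: U {2,4,5,6}->{2,4,5}; V {2,3,5,6}->{3,5,6}
Constraint 2 (V < X) on D(V)={3,5,6} D(X)={2,3,4,5,6}: V {3,5,6}->{3,5}; X {2,3,4,5,6}->{4,5,6}
Constraint 3 (X < V) on D(X)={4,5,6} D(V)={3,5}: X {4,5,6}->{4}; V {3,5}->{5}
So after all 3 constraints: D(U) = {2,4,5}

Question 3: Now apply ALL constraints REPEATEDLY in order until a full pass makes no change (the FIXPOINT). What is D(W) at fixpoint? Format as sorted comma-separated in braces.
Answer: {2,4,5}

Derivation:
pass 0 (initial): D(W)={2,4,5}
pass 1: U {2,4,5,6}->{2,4,5}; V {2,3,5,6}->{5}; X {2,3,4,5,6}->{4}
pass 2: U {2,4,5}->{2,4}; V {5}->{}; X {4}->{}
pass 3: U {2,4}->{}
pass 4: no change
Fixpoint after 4 passes: D(W) = {2,4,5}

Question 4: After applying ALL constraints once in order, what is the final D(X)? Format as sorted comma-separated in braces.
Answer: {4}

Derivation:
Constraint 1 (U < V) on D(U)={2,4,5,6} D(V)={2,3,5,6}: U {2,4,5,6}->{2,4,5}; V {2,3,5,6}->{3,5,6}
Constraint 2 (V < X) on D(V)={3,5,6} D(X)={2,3,4,5,6}: V {3,5,6}->{3,5}; X {2,3,4,5,6}->{4,5,6}
Constraint 3 (X < V) on D(X)={4,5,6} D(V)={3,5}: X {4,5,6}->{4}; V {3,5}->{5}
So after all 3 constraints: D(X) = {4}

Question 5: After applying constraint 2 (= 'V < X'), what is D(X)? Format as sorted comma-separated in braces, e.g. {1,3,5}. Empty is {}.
Constraint 1 (U < V) on D(U)={2,4,5,6} D(V)={2,3,5,6}: U {2,4,5,6}->{2,4,5}; V {2,3,5,6}->{3,5,6}
Constraint 2 (V < X) on D(V)={3,5,6} D(X)={2,3,4,5,6}: V {3,5,6}->{3,5}; X {2,3,4,5,6}->{4,5,6}
So after constraint 2: D(X) = {4,5,6}

Answer: {4,5,6}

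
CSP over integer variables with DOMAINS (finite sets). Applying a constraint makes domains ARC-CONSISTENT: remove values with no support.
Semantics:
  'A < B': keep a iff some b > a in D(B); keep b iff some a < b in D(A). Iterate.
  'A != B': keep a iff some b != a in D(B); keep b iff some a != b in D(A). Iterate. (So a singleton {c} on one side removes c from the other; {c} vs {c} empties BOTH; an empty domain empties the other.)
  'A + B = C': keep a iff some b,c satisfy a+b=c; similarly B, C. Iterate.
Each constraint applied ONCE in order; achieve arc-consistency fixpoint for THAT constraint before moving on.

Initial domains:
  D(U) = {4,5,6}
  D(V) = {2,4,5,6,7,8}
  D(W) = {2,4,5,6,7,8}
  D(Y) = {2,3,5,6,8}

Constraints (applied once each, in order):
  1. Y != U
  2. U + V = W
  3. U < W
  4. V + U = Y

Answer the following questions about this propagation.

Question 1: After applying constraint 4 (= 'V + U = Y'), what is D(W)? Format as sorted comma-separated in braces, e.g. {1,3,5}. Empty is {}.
Constraint 1 (Y != U) on D(Y)={2,3,5,6,8} D(U)={4,5,6}: no change
Constraint 2 (U + V = W) on D(U)={4,5,6} D(V)={2,4,5,6,7,8} D(W)={2,4,5,6,7,8}: V {2,4,5,6,7,8}->{2,4}; W {2,4,5,6,7,8}->{6,7,8}
Constraint 3 (U < W) on D(U)={4,5,6} D(W)={6,7,8}: no change
Constraint 4 (V + U = Y) on D(V)={2,4} D(U)={4,5,6} D(Y)={2,3,5,6,8}: U {4,5,6}->{4,6}; Y {2,3,5,6,8}->{6,8}
So after constraint 4: D(W) = {6,7,8}

Answer: {6,7,8}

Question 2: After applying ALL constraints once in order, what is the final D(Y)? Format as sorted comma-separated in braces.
Answer: {6,8}

Derivation:
Constraint 1 (Y != U) on D(Y)={2,3,5,6,8} D(U)={4,5,6}: no change
Constraint 2 (U + V = W) on D(U)={4,5,6} D(V)={2,4,5,6,7,8} D(W)={2,4,5,6,7,8}: V {2,4,5,6,7,8}->{2,4}; W {2,4,5,6,7,8}->{6,7,8}
Constraint 3 (U < W) on D(U)={4,5,6} D(W)={6,7,8}: no change
Constraint 4 (V + U = Y) on D(V)={2,4} D(U)={4,5,6} D(Y)={2,3,5,6,8}: U {4,5,6}->{4,6}; Y {2,3,5,6,8}->{6,8}
So after all 4 constraints: D(Y) = {6,8}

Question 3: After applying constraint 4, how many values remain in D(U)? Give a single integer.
Constraint 1 (Y != U) on D(Y)={2,3,5,6,8} D(U)={4,5,6}: no change
Constraint 2 (U + V = W) on D(U)={4,5,6} D(V)={2,4,5,6,7,8} D(W)={2,4,5,6,7,8}: V {2,4,5,6,7,8}->{2,4}; W {2,4,5,6,7,8}->{6,7,8}
Constraint 3 (U < W) on D(U)={4,5,6} D(W)={6,7,8}: no change
Constraint 4 (V + U = Y) on D(V)={2,4} D(U)={4,5,6} D(Y)={2,3,5,6,8}: U {4,5,6}->{4,6}; Y {2,3,5,6,8}->{6,8}
So after constraint 4: D(U)={4,6}, size = 2

Answer: 2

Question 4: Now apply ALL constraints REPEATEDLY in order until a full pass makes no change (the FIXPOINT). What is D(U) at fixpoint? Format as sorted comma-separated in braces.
pass 0 (initial): D(U)={4,5,6}
pass 1: U {4,5,6}->{4,6}; V {2,4,5,6,7,8}->{2,4}; W {2,4,5,6,7,8}->{6,7,8}; Y {2,3,5,6,8}->{6,8}
pass 2: W {6,7,8}->{6,8}
pass 3: no change
Fixpoint after 3 passes: D(U) = {4,6}

Answer: {4,6}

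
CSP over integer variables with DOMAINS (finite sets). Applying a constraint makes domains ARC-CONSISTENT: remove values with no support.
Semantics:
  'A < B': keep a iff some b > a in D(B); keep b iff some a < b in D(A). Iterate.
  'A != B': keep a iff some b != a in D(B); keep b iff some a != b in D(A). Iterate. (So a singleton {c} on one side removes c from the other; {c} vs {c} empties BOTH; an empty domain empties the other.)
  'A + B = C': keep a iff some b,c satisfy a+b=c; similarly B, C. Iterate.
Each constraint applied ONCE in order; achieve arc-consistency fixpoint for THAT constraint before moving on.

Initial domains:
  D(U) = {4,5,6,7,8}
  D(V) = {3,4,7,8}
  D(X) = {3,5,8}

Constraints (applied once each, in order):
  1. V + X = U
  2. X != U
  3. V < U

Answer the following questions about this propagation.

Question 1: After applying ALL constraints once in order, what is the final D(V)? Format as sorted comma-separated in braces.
Answer: {3,4}

Derivation:
Constraint 1 (V + X = U) on D(V)={3,4,7,8} D(X)={3,5,8} D(U)={4,5,6,7,8}: V {3,4,7,8}->{3,4}; X {3,5,8}->{3,5}; U {4,5,6,7,8}->{6,7,8}
Constraint 2 (X != U) on D(X)={3,5} D(U)={6,7,8}: no change
Constraint 3 (V < U) on D(V)={3,4} D(U)={6,7,8}: no change
So after all 3 constraints: D(V) = {3,4}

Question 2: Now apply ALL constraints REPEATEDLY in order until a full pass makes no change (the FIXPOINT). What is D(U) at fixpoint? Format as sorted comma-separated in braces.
Answer: {6,7,8}

Derivation:
pass 0 (initial): D(U)={4,5,6,7,8}
pass 1: U {4,5,6,7,8}->{6,7,8}; V {3,4,7,8}->{3,4}; X {3,5,8}->{3,5}
pass 2: no change
Fixpoint after 2 passes: D(U) = {6,7,8}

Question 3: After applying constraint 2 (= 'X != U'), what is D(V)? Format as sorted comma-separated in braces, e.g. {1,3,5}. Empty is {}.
Answer: {3,4}

Derivation:
Constraint 1 (V + X = U) on D(V)={3,4,7,8} D(X)={3,5,8} D(U)={4,5,6,7,8}: V {3,4,7,8}->{3,4}; X {3,5,8}->{3,5}; U {4,5,6,7,8}->{6,7,8}
Constraint 2 (X != U) on D(X)={3,5} D(U)={6,7,8}: no change
So after constraint 2: D(V) = {3,4}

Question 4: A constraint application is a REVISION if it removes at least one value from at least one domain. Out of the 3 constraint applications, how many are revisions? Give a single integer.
Answer: 1

Derivation:
Constraint 1 (V + X = U) on D(V)={3,4,7,8} D(X)={3,5,8} D(U)={4,5,6,7,8}: V {3,4,7,8}->{3,4}; X {3,5,8}->{3,5}; U {4,5,6,7,8}->{6,7,8} => REVISION
Constraint 2 (X != U) on D(X)={3,5} D(U)={6,7,8}: no change => not a revision
Constraint 3 (V < U) on D(V)={3,4} D(U)={6,7,8}: no change => not a revision
Total revisions = 1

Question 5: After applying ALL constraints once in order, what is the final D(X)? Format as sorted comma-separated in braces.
Answer: {3,5}

Derivation:
Constraint 1 (V + X = U) on D(V)={3,4,7,8} D(X)={3,5,8} D(U)={4,5,6,7,8}: V {3,4,7,8}->{3,4}; X {3,5,8}->{3,5}; U {4,5,6,7,8}->{6,7,8}
Constraint 2 (X != U) on D(X)={3,5} D(U)={6,7,8}: no change
Constraint 3 (V < U) on D(V)={3,4} D(U)={6,7,8}: no change
So after all 3 constraints: D(X) = {3,5}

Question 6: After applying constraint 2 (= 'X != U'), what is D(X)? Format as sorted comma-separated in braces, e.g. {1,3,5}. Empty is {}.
Answer: {3,5}

Derivation:
Constraint 1 (V + X = U) on D(V)={3,4,7,8} D(X)={3,5,8} D(U)={4,5,6,7,8}: V {3,4,7,8}->{3,4}; X {3,5,8}->{3,5}; U {4,5,6,7,8}->{6,7,8}
Constraint 2 (X != U) on D(X)={3,5} D(U)={6,7,8}: no change
So after constraint 2: D(X) = {3,5}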